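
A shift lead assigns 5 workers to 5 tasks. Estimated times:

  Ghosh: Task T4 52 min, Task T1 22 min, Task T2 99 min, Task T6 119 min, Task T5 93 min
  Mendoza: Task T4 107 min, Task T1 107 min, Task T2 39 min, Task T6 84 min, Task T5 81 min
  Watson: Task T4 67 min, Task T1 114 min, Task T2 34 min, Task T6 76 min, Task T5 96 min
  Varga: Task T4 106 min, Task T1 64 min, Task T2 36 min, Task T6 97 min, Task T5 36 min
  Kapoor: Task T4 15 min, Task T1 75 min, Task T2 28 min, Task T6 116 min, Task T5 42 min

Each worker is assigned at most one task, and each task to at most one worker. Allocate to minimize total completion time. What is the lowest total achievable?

Optimal: Ghosh→Task T1 (22 min), Mendoza→Task T2 (39 min), Watson→Task T6 (76 min), Varga→Task T5 (36 min), Kapoor→Task T4 (15 min) — total 22+39+76+36+15 = 188 min.
Column-greedy (each task in turn goes to its cheapest remaining worker) gives 191 min, worse by 3.
No other one-to-one assignment undercuts 188 min.

Minimum total: 188 min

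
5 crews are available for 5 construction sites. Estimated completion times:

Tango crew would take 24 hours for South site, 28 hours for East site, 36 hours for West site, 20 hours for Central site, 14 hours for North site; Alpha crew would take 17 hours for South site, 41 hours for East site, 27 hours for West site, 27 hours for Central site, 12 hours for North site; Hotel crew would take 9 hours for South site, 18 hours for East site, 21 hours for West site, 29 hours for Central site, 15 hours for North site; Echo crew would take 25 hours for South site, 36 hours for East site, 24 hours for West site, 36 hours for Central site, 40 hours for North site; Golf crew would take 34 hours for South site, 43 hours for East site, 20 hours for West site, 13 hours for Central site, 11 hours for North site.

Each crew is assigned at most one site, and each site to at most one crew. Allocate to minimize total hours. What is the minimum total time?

Minimum total: 86 hours

Optimal: Tango crew→East site (28 hours), Alpha crew→North site (12 hours), Hotel crew→South site (9 hours), Echo crew→West site (24 hours), Golf crew→Central site (13 hours) — total 28+12+9+24+13 = 86 hours.
Swapping Echo crew↔Golf crew (Echo crew→Central site 36 hours, Golf crew→West site 20 hours) adds 19.
Checked against all permutations: 86 hours is optimal.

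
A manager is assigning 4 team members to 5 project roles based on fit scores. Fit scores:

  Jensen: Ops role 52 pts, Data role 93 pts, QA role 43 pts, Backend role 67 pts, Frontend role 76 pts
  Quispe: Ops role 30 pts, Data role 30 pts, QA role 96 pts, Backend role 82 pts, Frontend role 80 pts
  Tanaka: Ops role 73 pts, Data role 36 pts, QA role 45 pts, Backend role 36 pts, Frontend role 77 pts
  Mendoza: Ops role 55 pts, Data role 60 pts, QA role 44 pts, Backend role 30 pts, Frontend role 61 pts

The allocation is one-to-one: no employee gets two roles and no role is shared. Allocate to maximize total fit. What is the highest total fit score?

This is a one-to-one assignment (maximum-weight bipartite matching).
Optimal: Jensen→Data role (93 pts), Quispe→QA role (96 pts), Tanaka→Ops role (73 pts), Mendoza→Frontend role (61 pts) — total 93+96+73+61 = 323 pts.
Max-entry greedy (repeatedly take the single best remaining cell) gives 321 pts, worse by 2.
Every other assignment is strictly worse.

Maximum total: 323 pts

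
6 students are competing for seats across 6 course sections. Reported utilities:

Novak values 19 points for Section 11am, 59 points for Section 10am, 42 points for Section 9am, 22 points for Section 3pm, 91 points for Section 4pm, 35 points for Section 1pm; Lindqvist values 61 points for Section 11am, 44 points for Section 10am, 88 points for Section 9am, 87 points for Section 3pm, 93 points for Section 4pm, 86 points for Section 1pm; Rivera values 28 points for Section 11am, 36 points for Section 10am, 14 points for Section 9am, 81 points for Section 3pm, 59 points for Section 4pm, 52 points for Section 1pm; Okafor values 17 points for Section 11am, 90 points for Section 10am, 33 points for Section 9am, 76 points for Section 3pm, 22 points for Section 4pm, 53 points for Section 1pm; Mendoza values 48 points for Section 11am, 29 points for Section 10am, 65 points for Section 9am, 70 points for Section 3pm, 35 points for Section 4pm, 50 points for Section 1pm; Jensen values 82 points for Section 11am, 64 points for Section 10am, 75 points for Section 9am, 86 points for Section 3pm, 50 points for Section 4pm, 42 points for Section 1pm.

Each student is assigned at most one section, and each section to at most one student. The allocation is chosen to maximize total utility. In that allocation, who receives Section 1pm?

Optimal: Novak→Section 4pm (91 points), Lindqvist→Section 1pm (86 points), Rivera→Section 3pm (81 points), Okafor→Section 10am (90 points), Mendoza→Section 9am (65 points), Jensen→Section 11am (82 points) — total 91+86+81+90+65+82 = 495 points.
Row-greedy (each student in turn takes its best remaining section) gives 482 points, worse by 13.
Next-best assignment: Novak→Section 4pm, Lindqvist→Section 9am, Rivera→Section 3pm, Okafor→Section 10am, Mendoza→Section 1pm, Jensen→Section 11am = 482 points.
Swapping Jensen↔Lindqvist (Jensen→Section 1pm 42 points, Lindqvist→Section 11am 61 points) loses 65.
Lindqvist's own top section is Section 4pm (93 points), but forcing Lindqvist→Section 4pm and reassigning the rest optimally gives only 446 points — worse by 49.

Lindqvist receives Section 1pm.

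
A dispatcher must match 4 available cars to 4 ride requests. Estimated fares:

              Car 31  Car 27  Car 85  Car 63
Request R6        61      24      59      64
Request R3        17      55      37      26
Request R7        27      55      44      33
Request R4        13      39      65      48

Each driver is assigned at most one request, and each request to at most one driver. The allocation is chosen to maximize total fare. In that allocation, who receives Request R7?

Treat this as an assignment problem: match each driver to one request.
Optimal: Car 31→Request R6 ($61), Car 27→Request R3 ($55), Car 85→Request R4 ($65), Car 63→Request R7 ($33) — total 61+55+65+33 = $214.
Max-entry greedy (repeatedly take the single best remaining cell) gives $211, worse by 3.
Car 63's own top request is Request R6 ($64), but forcing Car 63→Request R6 and reassigning the rest optimally gives only $211 — worse by 3.

Car 63 receives Request R7.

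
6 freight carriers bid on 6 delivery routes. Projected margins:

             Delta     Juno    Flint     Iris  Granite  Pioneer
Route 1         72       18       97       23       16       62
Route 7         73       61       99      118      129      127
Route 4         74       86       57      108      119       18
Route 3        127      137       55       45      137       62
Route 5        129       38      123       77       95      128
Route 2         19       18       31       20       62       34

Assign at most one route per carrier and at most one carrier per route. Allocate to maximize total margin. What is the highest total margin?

This is a one-to-one assignment (maximum-weight bipartite matching).
Optimal: Delta→Route 5 ($129k), Juno→Route 3 ($137k), Flint→Route 1 ($97k), Iris→Route 4 ($108k), Granite→Route 2 ($62k), Pioneer→Route 7 ($127k) — total 129+137+97+108+62+127 = $660k.
Max-entry greedy (repeatedly take the single best remaining cell) gives $634k, worse by 26.
Swapping Pioneer↔Delta (Pioneer→Route 5 $128k, Delta→Route 7 $73k) loses 55.
Checked against all permutations: $660k is optimal.

Maximum total: $660k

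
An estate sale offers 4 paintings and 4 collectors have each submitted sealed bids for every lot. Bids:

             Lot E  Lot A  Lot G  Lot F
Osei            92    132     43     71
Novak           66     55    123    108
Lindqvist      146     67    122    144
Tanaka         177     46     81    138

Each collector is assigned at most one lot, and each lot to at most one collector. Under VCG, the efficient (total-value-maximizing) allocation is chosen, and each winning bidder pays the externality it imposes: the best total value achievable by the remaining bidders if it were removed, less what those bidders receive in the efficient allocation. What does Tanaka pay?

Efficient allocation: Osei→Lot A ($132), Novak→Lot G ($123), Lindqvist→Lot F ($144), Tanaka→Lot E ($177); total welfare W = $576.
Tanaka receives Lot E at value $177, so the others get W − 177 = $399.
Without Tanaka: best allocation of the remaining 3 bidders over all 4 lots is Osei→Lot A ($132), Novak→Lot G ($123), Lindqvist→Lot E ($146), total $401.
VCG payment = (others' best without Tanaka) − (others' welfare with Tanaka) = 401 − 399 = $2.

Tanaka pays $2.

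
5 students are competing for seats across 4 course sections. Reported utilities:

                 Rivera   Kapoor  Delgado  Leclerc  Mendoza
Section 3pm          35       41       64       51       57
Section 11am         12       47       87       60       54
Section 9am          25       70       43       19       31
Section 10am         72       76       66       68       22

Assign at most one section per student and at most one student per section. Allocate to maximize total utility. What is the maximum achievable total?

This is a one-to-one assignment (maximum-weight bipartite matching).
Optimal: Mendoza→Section 3pm (57 points), Delgado→Section 11am (87 points), Kapoor→Section 9am (70 points), Rivera→Section 10am (72 points) — total 57+87+70+72 = 286 points.
Column-greedy (each section in turn goes to its best remaining student) gives 266 points, worse by 20.
No other one-to-one assignment exceeds 286 points.

Maximum total: 286 points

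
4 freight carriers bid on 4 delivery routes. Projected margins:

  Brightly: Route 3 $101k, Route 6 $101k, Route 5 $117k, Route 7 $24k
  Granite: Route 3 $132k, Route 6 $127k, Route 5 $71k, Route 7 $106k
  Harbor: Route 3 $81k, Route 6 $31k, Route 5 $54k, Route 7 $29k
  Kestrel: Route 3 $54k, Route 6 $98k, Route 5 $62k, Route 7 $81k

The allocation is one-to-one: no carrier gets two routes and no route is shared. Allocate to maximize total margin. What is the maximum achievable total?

Max total: $406k

Optimal: Brightly→Route 5 ($117k), Granite→Route 6 ($127k), Harbor→Route 3 ($81k), Kestrel→Route 7 ($81k) — total 117+127+81+81 = $406k.
No other one-to-one assignment exceeds $406k.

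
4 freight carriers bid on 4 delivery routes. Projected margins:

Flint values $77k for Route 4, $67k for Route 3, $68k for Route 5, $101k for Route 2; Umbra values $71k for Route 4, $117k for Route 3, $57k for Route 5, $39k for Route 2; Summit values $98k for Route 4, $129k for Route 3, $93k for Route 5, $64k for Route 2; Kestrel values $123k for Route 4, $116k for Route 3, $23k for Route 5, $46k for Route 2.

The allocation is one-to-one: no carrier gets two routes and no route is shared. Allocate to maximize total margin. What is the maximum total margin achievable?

Max total: $434k

Optimal: Flint→Route 2 ($101k), Umbra→Route 3 ($117k), Summit→Route 5 ($93k), Kestrel→Route 4 ($123k) — total 101+117+93+123 = $434k.
Column-greedy (each route in turn goes to its best remaining carrier) gives $359k, worse by 75.
Next-best assignment: Flint→Route 2, Umbra→Route 5, Summit→Route 3, Kestrel→Route 4 = $410k.
Checked against all permutations: $434k is optimal.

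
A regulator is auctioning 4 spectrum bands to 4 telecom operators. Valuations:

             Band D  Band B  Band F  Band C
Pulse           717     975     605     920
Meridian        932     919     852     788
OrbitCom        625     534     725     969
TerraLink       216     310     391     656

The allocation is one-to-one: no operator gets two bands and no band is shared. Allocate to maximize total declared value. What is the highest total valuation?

Max total: $3288M

Optimal: Pulse→Band B ($975M), Meridian→Band D ($932M), OrbitCom→Band F ($725M), TerraLink→Band C ($656M) — total 975+932+725+656 = $3288M.
Row-greedy (each operator in turn takes its best remaining band) gives $3267M, worse by 21.
Checked against all permutations: $3288M is optimal.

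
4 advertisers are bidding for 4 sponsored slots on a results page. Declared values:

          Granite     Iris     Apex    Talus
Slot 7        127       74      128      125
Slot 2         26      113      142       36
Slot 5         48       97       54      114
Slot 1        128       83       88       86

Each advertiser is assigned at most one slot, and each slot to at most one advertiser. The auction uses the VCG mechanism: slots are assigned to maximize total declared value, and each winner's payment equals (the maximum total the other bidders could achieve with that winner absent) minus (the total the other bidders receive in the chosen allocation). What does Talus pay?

Efficient allocation: Granite→Slot 1 ($128), Iris→Slot 5 ($97), Apex→Slot 2 ($142), Talus→Slot 7 ($125); total welfare W = $492.
Talus receives Slot 7 at value $125, so the others get W − 125 = $367.
Without Talus: best allocation of the remaining 3 bidders over all 4 slots is Granite→Slot 1 ($128), Iris→Slot 2 ($113), Apex→Slot 7 ($128), total $369.
VCG payment = (others' best without Talus) − (others' welfare with Talus) = 369 − 367 = $2.

Talus pays $2.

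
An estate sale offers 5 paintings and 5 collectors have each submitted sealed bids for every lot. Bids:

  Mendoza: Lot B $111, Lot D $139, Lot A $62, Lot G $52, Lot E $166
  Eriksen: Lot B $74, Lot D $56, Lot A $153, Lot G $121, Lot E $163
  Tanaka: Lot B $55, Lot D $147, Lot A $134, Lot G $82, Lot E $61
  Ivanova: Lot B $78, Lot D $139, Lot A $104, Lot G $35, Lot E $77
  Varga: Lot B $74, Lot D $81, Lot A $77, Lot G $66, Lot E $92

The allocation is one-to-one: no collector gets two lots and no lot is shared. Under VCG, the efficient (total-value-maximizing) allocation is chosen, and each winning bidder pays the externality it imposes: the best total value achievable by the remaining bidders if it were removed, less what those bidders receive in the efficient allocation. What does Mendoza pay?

Efficient allocation: Mendoza→Lot E ($166), Eriksen→Lot G ($121), Tanaka→Lot A ($134), Ivanova→Lot D ($139), Varga→Lot B ($74); total welfare W = $634.
Mendoza receives Lot E at value $166, so the others get W − 166 = $468.
Without Mendoza: best allocation of the remaining 4 bidders over all 5 lots is Eriksen→Lot E ($163), Tanaka→Lot A ($134), Ivanova→Lot D ($139), Varga→Lot B ($74), total $510.
VCG payment = (others' best without Mendoza) − (others' welfare with Mendoza) = 510 − 468 = $42.

Mendoza pays $42.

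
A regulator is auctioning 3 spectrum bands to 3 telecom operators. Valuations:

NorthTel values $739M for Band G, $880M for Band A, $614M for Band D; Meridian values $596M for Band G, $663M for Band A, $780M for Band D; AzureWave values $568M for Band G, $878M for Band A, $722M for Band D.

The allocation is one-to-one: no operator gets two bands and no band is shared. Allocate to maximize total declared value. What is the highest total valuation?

Maximum total: $2397M

Optimal: NorthTel→Band G ($739M), Meridian→Band D ($780M), AzureWave→Band A ($878M) — total 739+780+878 = $2397M.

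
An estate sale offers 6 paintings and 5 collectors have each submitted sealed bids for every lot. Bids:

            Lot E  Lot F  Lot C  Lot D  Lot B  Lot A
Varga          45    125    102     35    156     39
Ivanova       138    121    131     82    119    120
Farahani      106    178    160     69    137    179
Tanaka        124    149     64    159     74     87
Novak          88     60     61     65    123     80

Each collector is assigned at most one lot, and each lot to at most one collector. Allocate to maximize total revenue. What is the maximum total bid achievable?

Max total: $724

Optimal: Varga→Lot F ($125), Ivanova→Lot E ($138), Farahani→Lot A ($179), Tanaka→Lot D ($159), Novak→Lot B ($123) — total 125+138+179+159+123 = $724.
Row-greedy (each collector in turn takes its best remaining lot) gives $693, worse by 31.
Next-best assignment: Varga→Lot F, Ivanova→Lot C, Farahani→Lot A, Tanaka→Lot D, Novak→Lot B = $717.
Swapping Farahani↔Tanaka (Farahani→Lot D $69, Tanaka→Lot A $87) loses 182.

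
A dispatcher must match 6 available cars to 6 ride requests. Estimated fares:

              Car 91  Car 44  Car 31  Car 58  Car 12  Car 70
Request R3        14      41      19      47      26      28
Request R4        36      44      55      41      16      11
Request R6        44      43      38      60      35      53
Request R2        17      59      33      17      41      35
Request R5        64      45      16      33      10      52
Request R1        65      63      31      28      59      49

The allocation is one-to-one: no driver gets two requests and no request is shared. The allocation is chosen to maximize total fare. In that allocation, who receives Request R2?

Optimal: Car 91→Request R5 ($64), Car 44→Request R2 ($59), Car 31→Request R4 ($55), Car 58→Request R3 ($47), Car 12→Request R1 ($59), Car 70→Request R6 ($53) — total 64+59+55+47+59+53 = $337.
Max-entry greedy (repeatedly take the single best remaining cell) gives $317, worse by 20.
Swapping Car 70↔Car 12 (Car 70→Request R1 $49, Car 12→Request R6 $35) loses 28.
No other one-to-one assignment exceeds $337.
Car 44's own top request is Request R1 ($63), but forcing Car 44→Request R1 and reassigning the rest optimally gives only $323 — worse by 14.

Car 44 receives Request R2.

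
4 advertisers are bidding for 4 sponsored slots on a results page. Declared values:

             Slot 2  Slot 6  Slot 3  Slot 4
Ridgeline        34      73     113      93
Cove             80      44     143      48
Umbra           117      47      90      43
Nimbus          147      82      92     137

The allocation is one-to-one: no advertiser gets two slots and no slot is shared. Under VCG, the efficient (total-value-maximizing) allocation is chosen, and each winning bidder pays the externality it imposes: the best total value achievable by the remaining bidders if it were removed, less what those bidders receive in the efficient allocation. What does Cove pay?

Efficient allocation: Ridgeline→Slot 6 ($73), Cove→Slot 3 ($143), Umbra→Slot 2 ($117), Nimbus→Slot 4 ($137); total welfare W = $470.
Cove receives Slot 3 at value $143, so the others get W − 143 = $327.
Without Cove: best allocation of the remaining 3 bidders over all 4 slots is Ridgeline→Slot 3 ($113), Umbra→Slot 2 ($117), Nimbus→Slot 4 ($137), total $367.
VCG payment = (others' best without Cove) − (others' welfare with Cove) = 367 − 327 = $40.

Cove pays $40.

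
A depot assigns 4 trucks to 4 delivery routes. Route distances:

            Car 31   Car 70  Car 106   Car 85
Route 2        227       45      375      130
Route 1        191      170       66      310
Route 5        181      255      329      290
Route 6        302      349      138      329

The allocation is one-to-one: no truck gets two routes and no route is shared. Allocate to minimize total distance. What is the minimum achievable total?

Min total: 619 km

Optimal: Car 31→Route 5 (181 km), Car 70→Route 1 (170 km), Car 106→Route 6 (138 km), Car 85→Route 2 (130 km) — total 181+170+138+130 = 619 km.
Every other assignment is strictly worse.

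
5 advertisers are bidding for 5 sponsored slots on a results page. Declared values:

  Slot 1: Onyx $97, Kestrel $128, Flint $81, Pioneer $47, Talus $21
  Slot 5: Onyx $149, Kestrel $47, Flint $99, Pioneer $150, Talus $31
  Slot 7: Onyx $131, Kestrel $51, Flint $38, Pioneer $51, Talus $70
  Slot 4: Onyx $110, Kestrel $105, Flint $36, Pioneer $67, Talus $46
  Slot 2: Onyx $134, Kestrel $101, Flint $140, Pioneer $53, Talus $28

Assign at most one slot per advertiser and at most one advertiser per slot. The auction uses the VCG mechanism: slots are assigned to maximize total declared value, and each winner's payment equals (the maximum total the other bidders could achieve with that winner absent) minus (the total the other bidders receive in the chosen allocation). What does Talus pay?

Efficient allocation: Onyx→Slot 4 ($110), Kestrel→Slot 1 ($128), Flint→Slot 2 ($140), Pioneer→Slot 5 ($150), Talus→Slot 7 ($70); total welfare W = $598.
Talus receives Slot 7 at value $70, so the others get W − 70 = $528.
Without Talus: best allocation of the remaining 4 bidders over all 5 slots is Onyx→Slot 7 ($131), Kestrel→Slot 1 ($128), Flint→Slot 2 ($140), Pioneer→Slot 5 ($150), total $549.
VCG payment = (others' best without Talus) − (others' welfare with Talus) = 549 − 528 = $21.

Talus pays $21.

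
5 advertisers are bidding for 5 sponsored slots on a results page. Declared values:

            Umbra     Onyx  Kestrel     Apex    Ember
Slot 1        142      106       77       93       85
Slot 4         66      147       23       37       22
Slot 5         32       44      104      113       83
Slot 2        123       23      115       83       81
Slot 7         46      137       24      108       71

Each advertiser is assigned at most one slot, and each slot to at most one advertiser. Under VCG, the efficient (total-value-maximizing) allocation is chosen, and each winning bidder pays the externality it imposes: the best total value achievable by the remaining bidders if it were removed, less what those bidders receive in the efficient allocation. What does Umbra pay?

Umbra pays $7.

Efficient allocation: Umbra→Slot 1 ($142), Onyx→Slot 4 ($147), Kestrel→Slot 2 ($115), Apex→Slot 7 ($108), Ember→Slot 5 ($83); total welfare W = $595.
Umbra receives Slot 1 at value $142, so the others get W − 142 = $453.
Without Umbra: best allocation of the remaining 4 bidders over all 5 slots is Onyx→Slot 4 ($147), Kestrel→Slot 2 ($115), Apex→Slot 5 ($113), Ember→Slot 1 ($85), total $460.
VCG payment = (others' best without Umbra) − (others' welfare with Umbra) = 460 − 453 = $7.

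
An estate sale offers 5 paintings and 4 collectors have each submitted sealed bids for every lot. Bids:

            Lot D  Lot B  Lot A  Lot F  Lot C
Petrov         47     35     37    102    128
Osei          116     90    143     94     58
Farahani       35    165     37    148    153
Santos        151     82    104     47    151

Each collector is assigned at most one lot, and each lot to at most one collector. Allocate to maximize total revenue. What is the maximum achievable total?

Max total: $587

Optimal: Petrov→Lot C ($128), Osei→Lot A ($143), Farahani→Lot B ($165), Santos→Lot D ($151) — total 128+143+165+151 = $587.
Column-greedy (each lot in turn goes to its best remaining collector) gives $561, worse by 26.
Next-best assignment: Petrov→Lot C, Osei→Lot A, Farahani→Lot F, Santos→Lot D = $570.
Swapping Farahani↔Osei (Farahani→Lot A $37, Osei→Lot B $90) loses 181.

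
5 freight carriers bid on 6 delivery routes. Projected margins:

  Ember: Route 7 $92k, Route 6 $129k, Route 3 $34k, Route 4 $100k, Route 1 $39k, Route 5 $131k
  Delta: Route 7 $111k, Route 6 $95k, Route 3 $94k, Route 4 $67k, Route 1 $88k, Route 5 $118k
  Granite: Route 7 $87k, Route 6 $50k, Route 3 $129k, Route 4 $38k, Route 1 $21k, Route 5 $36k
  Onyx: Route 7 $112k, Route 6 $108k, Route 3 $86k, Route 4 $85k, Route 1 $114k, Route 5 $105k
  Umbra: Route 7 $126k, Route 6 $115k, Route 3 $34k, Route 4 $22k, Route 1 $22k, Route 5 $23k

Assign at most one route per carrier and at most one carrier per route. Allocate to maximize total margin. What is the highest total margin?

Optimal: Ember→Route 6 ($129k), Delta→Route 5 ($118k), Granite→Route 3 ($129k), Onyx→Route 1 ($114k), Umbra→Route 7 ($126k) — total 129+118+129+114+126 = $616k.
Max-entry greedy (repeatedly take the single best remaining cell) gives $595k, worse by 21.
No other one-to-one assignment exceeds $616k.

Maximum total: $616k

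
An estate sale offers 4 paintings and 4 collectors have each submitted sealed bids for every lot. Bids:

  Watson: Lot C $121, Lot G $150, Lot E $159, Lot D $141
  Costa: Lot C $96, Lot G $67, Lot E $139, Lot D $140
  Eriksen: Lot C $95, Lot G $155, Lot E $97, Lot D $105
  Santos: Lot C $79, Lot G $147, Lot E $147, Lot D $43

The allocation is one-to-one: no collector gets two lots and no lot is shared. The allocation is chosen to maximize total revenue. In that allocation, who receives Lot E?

Santos receives Lot E.

Optimal: Watson→Lot C ($121), Costa→Lot D ($140), Eriksen→Lot G ($155), Santos→Lot E ($147) — total 121+140+155+147 = $563.
Max-entry greedy (repeatedly take the single best remaining cell) gives $533, worse by 30.
Next-best assignment: Watson→Lot E, Costa→Lot D, Eriksen→Lot C, Santos→Lot G = $541.
Swapping Watson↔Santos (Watson→Lot E $159, Santos→Lot C $79) loses 30.
Checked against all permutations: $563 is optimal.
Santos's own top lot is Lot G ($147), but forcing Santos→Lot G and reassigning the rest optimally gives only $541 — worse by 22.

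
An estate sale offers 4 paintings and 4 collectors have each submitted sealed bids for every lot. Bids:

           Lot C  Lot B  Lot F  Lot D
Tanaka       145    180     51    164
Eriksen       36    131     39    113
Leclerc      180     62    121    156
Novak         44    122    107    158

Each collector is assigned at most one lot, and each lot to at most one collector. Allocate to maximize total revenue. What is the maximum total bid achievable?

Max total: $582

Optimal: Tanaka→Lot D ($164), Eriksen→Lot B ($131), Leclerc→Lot C ($180), Novak→Lot F ($107) — total 164+131+180+107 = $582.
Column-greedy (each lot in turn goes to its best remaining collector) gives $580, worse by 2.
Next-best assignment: Tanaka→Lot B, Eriksen→Lot D, Leclerc→Lot C, Novak→Lot F = $580.
Checked against all permutations: $582 is optimal.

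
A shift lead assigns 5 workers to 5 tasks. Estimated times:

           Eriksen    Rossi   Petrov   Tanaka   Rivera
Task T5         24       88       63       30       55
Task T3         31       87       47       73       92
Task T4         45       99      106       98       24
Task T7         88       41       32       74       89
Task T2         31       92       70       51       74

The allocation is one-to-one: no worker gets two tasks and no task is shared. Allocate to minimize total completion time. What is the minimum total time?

Min total: 173 min

This is a one-to-one assignment (minimum-cost bipartite matching).
Optimal: Eriksen→Task T2 (31 min), Rossi→Task T7 (41 min), Petrov→Task T3 (47 min), Tanaka→Task T5 (30 min), Rivera→Task T4 (24 min) — total 31+41+47+30+24 = 173 min.
Next-best assignment: Eriksen→Task T5, Rossi→Task T7, Petrov→Task T3, Tanaka→Task T2, Rivera→Task T4 = 187 min.
No other one-to-one assignment undercuts 173 min.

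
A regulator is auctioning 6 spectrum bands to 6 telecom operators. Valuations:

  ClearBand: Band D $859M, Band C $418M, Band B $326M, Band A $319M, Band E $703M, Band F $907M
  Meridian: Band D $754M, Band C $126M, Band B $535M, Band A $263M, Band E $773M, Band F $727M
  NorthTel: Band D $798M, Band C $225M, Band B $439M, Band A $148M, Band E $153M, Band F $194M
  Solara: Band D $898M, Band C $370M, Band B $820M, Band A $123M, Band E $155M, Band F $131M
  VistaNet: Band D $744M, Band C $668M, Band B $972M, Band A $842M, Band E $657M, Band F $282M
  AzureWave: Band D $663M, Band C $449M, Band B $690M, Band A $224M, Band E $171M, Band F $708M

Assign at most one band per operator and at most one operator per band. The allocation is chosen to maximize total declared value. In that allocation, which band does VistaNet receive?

VistaNet receives Band A.

Optimal: ClearBand→Band F ($907M), Meridian→Band E ($773M), NorthTel→Band D ($798M), Solara→Band B ($820M), VistaNet→Band A ($842M), AzureWave→Band C ($449M) — total 907+773+798+820+842+449 = $4589M.
Column-greedy (each band in turn goes to its best remaining operator) gives $3542M, worse by 1047.
Next-best assignment: ClearBand→Band F, Meridian→Band E, NorthTel→Band D, Solara→Band C, VistaNet→Band A, AzureWave→Band B = $4380M.
Checked against all permutations: $4589M is optimal.
VistaNet's own top band is Band B ($972M), but forcing VistaNet→Band B and reassigning the rest optimally gives only $4147M — worse by 442.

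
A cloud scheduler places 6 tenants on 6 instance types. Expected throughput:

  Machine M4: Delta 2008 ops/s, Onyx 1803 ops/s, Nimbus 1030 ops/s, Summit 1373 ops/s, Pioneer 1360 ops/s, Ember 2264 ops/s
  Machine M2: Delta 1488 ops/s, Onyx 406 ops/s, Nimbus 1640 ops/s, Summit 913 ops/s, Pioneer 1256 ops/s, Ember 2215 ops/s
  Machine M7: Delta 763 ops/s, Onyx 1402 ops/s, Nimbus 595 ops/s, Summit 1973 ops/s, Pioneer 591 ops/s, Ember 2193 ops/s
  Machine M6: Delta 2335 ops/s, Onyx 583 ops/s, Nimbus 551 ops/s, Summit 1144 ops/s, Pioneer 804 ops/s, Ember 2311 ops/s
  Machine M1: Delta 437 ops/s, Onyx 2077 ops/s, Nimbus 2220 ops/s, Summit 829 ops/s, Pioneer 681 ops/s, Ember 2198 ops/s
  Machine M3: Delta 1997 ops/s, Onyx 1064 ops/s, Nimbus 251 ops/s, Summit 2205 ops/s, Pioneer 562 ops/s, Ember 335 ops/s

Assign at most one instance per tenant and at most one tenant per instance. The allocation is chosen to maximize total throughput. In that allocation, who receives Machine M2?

Pioneer receives Machine M2.

This is a one-to-one assignment (maximum-weight bipartite matching).
Optimal: Delta→Machine M6 (2335 ops/s), Onyx→Machine M4 (1803 ops/s), Nimbus→Machine M1 (2220 ops/s), Summit→Machine M3 (2205 ops/s), Pioneer→Machine M2 (1256 ops/s), Ember→Machine M7 (2193 ops/s) — total 2335+1803+2220+2205+1256+2193 = 12012 ops/s.
Swapping Onyx↔Ember (Onyx→Machine M7 1402 ops/s, Ember→Machine M4 2264 ops/s) loses 330.
Every other assignment is strictly worse.
Pioneer's own top instance is Machine M4 (1360 ops/s), but forcing Pioneer→Machine M4 and reassigning the rest optimally gives only 11810 ops/s — worse by 202.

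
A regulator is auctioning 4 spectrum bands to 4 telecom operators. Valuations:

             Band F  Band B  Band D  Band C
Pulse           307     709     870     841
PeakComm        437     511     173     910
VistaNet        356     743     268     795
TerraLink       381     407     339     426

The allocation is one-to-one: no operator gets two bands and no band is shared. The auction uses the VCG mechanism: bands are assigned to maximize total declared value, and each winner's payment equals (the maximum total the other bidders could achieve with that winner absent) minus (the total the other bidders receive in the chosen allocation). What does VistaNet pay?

VistaNet pays $26M.

Efficient allocation: Pulse→Band D ($870M), PeakComm→Band C ($910M), VistaNet→Band B ($743M), TerraLink→Band F ($381M); total welfare W = $2904M.
VistaNet receives Band B at value $743M, so the others get W − 743 = $2161M.
Without VistaNet: best allocation of the remaining 3 bidders over all 4 bands is Pulse→Band D ($870M), PeakComm→Band C ($910M), TerraLink→Band B ($407M), total $2187M.
VCG payment = (others' best without VistaNet) − (others' welfare with VistaNet) = 2187 − 2161 = $26M.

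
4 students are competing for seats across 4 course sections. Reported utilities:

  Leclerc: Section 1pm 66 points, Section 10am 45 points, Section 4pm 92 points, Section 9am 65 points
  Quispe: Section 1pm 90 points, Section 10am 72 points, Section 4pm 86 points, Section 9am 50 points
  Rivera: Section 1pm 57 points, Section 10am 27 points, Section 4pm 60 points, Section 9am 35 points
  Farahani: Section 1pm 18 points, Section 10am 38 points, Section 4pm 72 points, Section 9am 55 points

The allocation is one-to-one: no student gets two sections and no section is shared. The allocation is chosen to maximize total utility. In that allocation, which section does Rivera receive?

Optimal: Leclerc→Section 4pm (92 points), Quispe→Section 10am (72 points), Rivera→Section 1pm (57 points), Farahani→Section 9am (55 points) — total 92+72+57+55 = 276 points.
Every other assignment is strictly worse.
Rivera's own top section is Section 4pm (60 points), but forcing Rivera→Section 4pm and reassigning the rest optimally gives only 253 points — worse by 23.

Rivera receives Section 1pm.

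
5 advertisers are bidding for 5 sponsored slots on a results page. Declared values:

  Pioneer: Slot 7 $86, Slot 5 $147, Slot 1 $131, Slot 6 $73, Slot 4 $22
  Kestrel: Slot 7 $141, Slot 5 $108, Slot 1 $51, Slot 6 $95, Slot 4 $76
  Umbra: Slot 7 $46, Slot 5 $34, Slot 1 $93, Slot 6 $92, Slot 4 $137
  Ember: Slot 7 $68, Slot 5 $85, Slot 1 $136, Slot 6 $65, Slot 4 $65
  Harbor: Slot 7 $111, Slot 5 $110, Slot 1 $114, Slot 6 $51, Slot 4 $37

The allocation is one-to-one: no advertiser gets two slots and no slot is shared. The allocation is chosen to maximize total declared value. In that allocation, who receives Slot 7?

Optimal: Pioneer→Slot 5 ($147), Kestrel→Slot 6 ($95), Umbra→Slot 4 ($137), Ember→Slot 1 ($136), Harbor→Slot 7 ($111) — total 147+95+137+136+111 = $626.
Max-entry greedy (repeatedly take the single best remaining cell) gives $612, worse by 14.
No other one-to-one assignment exceeds $626.
Harbor's own top slot is Slot 1 ($114), but forcing Harbor→Slot 1 and reassigning the rest optimally gives only $604 — worse by 22.

Harbor receives Slot 7.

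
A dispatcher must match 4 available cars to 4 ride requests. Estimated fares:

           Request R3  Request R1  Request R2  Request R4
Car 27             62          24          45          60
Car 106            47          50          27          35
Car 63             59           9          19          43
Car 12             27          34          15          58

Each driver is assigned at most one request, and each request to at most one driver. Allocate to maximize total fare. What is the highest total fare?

Max total: $212

This is a one-to-one assignment (maximum-weight bipartite matching).
Optimal: Car 27→Request R2 ($45), Car 106→Request R1 ($50), Car 63→Request R3 ($59), Car 12→Request R4 ($58) — total 45+50+59+58 = $212.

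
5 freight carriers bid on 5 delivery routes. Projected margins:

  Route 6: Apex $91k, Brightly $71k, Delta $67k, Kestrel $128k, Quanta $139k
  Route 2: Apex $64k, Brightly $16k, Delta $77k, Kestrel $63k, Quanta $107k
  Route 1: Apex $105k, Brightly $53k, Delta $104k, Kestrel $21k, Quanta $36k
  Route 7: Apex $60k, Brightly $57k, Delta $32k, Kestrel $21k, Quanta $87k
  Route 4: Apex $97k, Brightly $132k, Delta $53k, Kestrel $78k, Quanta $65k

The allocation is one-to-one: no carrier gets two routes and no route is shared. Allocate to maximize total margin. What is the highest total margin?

Max total: $531k

This is the linear assignment problem.
Optimal: Apex→Route 7 ($60k), Brightly→Route 4 ($132k), Delta→Route 1 ($104k), Kestrel→Route 6 ($128k), Quanta→Route 2 ($107k) — total 60+132+104+128+107 = $531k.
Row-greedy (each carrier in turn takes its best remaining route) gives $529k, worse by 2.
Next-best assignment: Apex→Route 1, Brightly→Route 4, Delta→Route 2, Kestrel→Route 6, Quanta→Route 7 = $529k.
Every other assignment is strictly worse.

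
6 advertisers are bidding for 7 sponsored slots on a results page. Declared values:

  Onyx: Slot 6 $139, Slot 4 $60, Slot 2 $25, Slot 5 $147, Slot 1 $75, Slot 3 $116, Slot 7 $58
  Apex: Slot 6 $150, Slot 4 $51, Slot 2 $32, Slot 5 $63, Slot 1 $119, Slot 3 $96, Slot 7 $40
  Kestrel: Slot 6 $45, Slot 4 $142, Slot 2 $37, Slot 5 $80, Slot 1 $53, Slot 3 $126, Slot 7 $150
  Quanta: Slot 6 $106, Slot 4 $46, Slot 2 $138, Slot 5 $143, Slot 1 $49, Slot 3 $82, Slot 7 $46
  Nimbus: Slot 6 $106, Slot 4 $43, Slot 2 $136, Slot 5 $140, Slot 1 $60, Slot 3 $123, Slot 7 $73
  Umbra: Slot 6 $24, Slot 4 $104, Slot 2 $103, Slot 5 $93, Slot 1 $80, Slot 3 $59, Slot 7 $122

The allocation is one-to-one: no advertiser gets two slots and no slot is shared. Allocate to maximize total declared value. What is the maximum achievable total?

Maximum total: $822

This is the linear assignment problem.
Optimal: Onyx→Slot 5 ($147), Apex→Slot 6 ($150), Kestrel→Slot 4 ($142), Quanta→Slot 2 ($138), Nimbus→Slot 3 ($123), Umbra→Slot 7 ($122) — total 147+150+142+138+123+122 = $822.
Swapping Quanta↔Kestrel (Quanta→Slot 4 $46, Kestrel→Slot 2 $37) loses 197.
No other one-to-one assignment exceeds $822.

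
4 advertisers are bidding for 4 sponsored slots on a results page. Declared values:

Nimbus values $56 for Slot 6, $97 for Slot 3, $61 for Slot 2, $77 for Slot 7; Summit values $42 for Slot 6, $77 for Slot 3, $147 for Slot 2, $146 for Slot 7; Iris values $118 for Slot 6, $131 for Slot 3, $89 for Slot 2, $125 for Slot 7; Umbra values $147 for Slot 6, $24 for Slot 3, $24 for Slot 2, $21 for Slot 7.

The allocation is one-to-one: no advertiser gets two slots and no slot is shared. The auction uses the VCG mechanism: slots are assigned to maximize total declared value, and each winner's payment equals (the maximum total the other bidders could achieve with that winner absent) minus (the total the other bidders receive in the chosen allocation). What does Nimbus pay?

Nimbus pays $6.

Efficient allocation: Nimbus→Slot 3 ($97), Summit→Slot 2 ($147), Iris→Slot 7 ($125), Umbra→Slot 6 ($147); total welfare W = $516.
Nimbus receives Slot 3 at value $97, so the others get W − 97 = $419.
Without Nimbus: best allocation of the remaining 3 bidders over all 4 slots is Summit→Slot 2 ($147), Iris→Slot 3 ($131), Umbra→Slot 6 ($147), total $425.
VCG payment = (others' best without Nimbus) − (others' welfare with Nimbus) = 425 − 419 = $6.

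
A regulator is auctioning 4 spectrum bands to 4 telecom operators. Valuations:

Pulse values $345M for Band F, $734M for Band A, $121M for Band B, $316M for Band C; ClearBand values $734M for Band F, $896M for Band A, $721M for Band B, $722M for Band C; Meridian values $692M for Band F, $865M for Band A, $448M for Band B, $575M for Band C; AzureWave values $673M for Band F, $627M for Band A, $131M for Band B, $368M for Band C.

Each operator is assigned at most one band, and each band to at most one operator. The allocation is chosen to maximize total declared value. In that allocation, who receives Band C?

Meridian receives Band C.

This is a one-to-one assignment (maximum-weight bipartite matching).
Optimal: Pulse→Band A ($734M), ClearBand→Band B ($721M), Meridian→Band C ($575M), AzureWave→Band F ($673M) — total 734+721+575+673 = $2703M.
Max-entry greedy (repeatedly take the single best remaining cell) gives $2077M, worse by 626.
Swapping AzureWave↔ClearBand (AzureWave→Band B $131M, ClearBand→Band F $734M) loses 529.
No other one-to-one assignment exceeds $2703M.
Meridian's own top band is Band A ($865M), but forcing Meridian→Band A and reassigning the rest optimally gives only $2575M — worse by 128.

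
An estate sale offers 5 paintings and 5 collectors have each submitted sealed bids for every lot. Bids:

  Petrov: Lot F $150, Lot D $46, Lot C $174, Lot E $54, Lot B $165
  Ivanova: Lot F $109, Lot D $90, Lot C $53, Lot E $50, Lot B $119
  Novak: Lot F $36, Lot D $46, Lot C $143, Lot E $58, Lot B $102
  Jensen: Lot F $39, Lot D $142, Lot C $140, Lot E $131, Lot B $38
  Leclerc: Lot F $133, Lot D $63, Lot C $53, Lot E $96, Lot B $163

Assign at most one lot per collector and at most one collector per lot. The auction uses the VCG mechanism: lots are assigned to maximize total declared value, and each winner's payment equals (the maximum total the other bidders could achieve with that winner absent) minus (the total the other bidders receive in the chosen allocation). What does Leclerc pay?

Efficient allocation: Petrov→Lot F ($150), Ivanova→Lot D ($90), Novak→Lot C ($143), Jensen→Lot E ($131), Leclerc→Lot B ($163); total welfare W = $677.
Leclerc receives Lot B at value $163, so the others get W − 163 = $514.
Without Leclerc: best allocation of the remaining 4 bidders over all 5 lots is Petrov→Lot B ($165), Ivanova→Lot F ($109), Novak→Lot C ($143), Jensen→Lot D ($142), total $559.
VCG payment = (others' best without Leclerc) − (others' welfare with Leclerc) = 559 − 514 = $45.

Leclerc pays $45.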